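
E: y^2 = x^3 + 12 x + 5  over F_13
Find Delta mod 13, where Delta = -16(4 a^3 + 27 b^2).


4 a^3 + 27 b^2 = 4*12^3 + 27*5^2 = 6912 + 675 = 7587
Delta = -16 * (7587) = -121392
Delta mod 13 = 2

Delta = 2 (mod 13)


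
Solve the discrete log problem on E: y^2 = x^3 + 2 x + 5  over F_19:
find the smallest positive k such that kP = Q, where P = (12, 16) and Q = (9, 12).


Enumerate multiples of P until we hit Q = (9, 12):
  1P = (12, 16)
  2P = (0, 9)
  3P = (8, 18)
  4P = (4, 18)
  5P = (9, 7)
  6P = (7, 18)
  7P = (7, 1)
  8P = (9, 12)
Match found at i = 8.

k = 8


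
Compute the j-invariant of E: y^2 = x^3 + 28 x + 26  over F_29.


Delta = -16(4 a^3 + 27 b^2) mod 29 = 4
-1728 * (4 a)^3 = -1728 * (4*28)^3 mod 29 = 15
j = 15 * 4^(-1) mod 29 = 11

j = 11 (mod 29)


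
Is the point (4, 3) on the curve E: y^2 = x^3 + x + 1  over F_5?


Check whether y^2 = x^3 + 1 x + 1 (mod 5) for (x, y) = (4, 3).
LHS: y^2 = 3^2 mod 5 = 4
RHS: x^3 + 1 x + 1 = 4^3 + 1*4 + 1 mod 5 = 4
LHS = RHS

Yes, on the curve


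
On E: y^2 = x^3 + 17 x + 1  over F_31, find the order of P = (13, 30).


Compute successive multiples of P until we hit O:
  1P = (13, 30)
  2P = (15, 29)
  3P = (11, 0)
  4P = (15, 2)
  5P = (13, 1)
  6P = O

ord(P) = 6


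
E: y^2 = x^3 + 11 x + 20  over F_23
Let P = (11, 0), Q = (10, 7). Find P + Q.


P != Q, so use the chord formula.
s = (y2 - y1) / (x2 - x1) = (7) / (22) mod 23 = 16
x3 = s^2 - x1 - x2 mod 23 = 16^2 - 11 - 10 = 5
y3 = s (x1 - x3) - y1 mod 23 = 16 * (11 - 5) - 0 = 4

P + Q = (5, 4)


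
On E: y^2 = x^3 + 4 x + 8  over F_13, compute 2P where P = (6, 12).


Doubling: s = (3 x1^2 + a) / (2 y1)
s = (3*6^2 + 4) / (2*12) mod 13 = 9
x3 = s^2 - 2 x1 mod 13 = 9^2 - 2*6 = 4
y3 = s (x1 - x3) - y1 mod 13 = 9 * (6 - 4) - 12 = 6

2P = (4, 6)


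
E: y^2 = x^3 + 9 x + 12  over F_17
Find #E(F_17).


For each x in F_17, count y with y^2 = x^3 + 9 x + 12 mod 17:
  x = 2: RHS = 4, y in [2, 15]  -> 2 point(s)
  x = 3: RHS = 15, y in [7, 10]  -> 2 point(s)
  x = 8: RHS = 1, y in [1, 16]  -> 2 point(s)
  x = 14: RHS = 9, y in [3, 14]  -> 2 point(s)
  x = 16: RHS = 2, y in [6, 11]  -> 2 point(s)
Affine points: 10. Add the point at infinity: total = 11.

#E(F_17) = 11


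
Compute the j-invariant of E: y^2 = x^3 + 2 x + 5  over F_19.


Delta = -16(4 a^3 + 27 b^2) mod 19 = 12
-1728 * (4 a)^3 = -1728 * (4*2)^3 mod 19 = 18
j = 18 * 12^(-1) mod 19 = 11

j = 11 (mod 19)


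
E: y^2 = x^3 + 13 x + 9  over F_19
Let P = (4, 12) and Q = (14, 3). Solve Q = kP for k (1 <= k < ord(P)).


Enumerate multiples of P until we hit Q = (14, 3):
  1P = (4, 12)
  2P = (1, 17)
  3P = (2, 10)
  4P = (14, 16)
  5P = (8, 13)
  6P = (13, 0)
  7P = (8, 6)
  8P = (14, 3)
Match found at i = 8.

k = 8


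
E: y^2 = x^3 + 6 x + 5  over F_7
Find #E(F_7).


For each x in F_7, count y with y^2 = x^3 + 6 x + 5 mod 7:
  x = 2: RHS = 4, y in [2, 5]  -> 2 point(s)
  x = 3: RHS = 1, y in [1, 6]  -> 2 point(s)
  x = 4: RHS = 2, y in [3, 4]  -> 2 point(s)
Affine points: 6. Add the point at infinity: total = 7.

#E(F_7) = 7


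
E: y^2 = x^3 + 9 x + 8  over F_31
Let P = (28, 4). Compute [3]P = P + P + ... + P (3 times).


k = 3 = 11_2 (binary, LSB first: 11)
Double-and-add from P = (28, 4):
  bit 0 = 1: acc = O + (28, 4) = (28, 4)
  bit 1 = 1: acc = (28, 4) + (3, 0) = (28, 27)

3P = (28, 27)


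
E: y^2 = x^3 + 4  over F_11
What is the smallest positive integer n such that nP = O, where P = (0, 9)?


Compute successive multiples of P until we hit O:
  1P = (0, 9)
  2P = (0, 2)
  3P = O

ord(P) = 3


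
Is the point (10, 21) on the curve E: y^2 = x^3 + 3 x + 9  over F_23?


Check whether y^2 = x^3 + 3 x + 9 (mod 23) for (x, y) = (10, 21).
LHS: y^2 = 21^2 mod 23 = 4
RHS: x^3 + 3 x + 9 = 10^3 + 3*10 + 9 mod 23 = 4
LHS = RHS

Yes, on the curve


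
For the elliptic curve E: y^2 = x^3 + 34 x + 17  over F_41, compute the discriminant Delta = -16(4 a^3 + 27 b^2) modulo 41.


4 a^3 + 27 b^2 = 4*34^3 + 27*17^2 = 157216 + 7803 = 165019
Delta = -16 * (165019) = -2640304
Delta mod 41 = 14

Delta = 14 (mod 41)


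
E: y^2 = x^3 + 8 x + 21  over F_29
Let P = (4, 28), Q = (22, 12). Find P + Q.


P != Q, so use the chord formula.
s = (y2 - y1) / (x2 - x1) = (13) / (18) mod 29 = 12
x3 = s^2 - x1 - x2 mod 29 = 12^2 - 4 - 22 = 2
y3 = s (x1 - x3) - y1 mod 29 = 12 * (4 - 2) - 28 = 25

P + Q = (2, 25)


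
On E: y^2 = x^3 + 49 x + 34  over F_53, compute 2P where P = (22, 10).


Doubling: s = (3 x1^2 + a) / (2 y1)
s = (3*22^2 + 49) / (2*10) mod 53 = 30
x3 = s^2 - 2 x1 mod 53 = 30^2 - 2*22 = 8
y3 = s (x1 - x3) - y1 mod 53 = 30 * (22 - 8) - 10 = 39

2P = (8, 39)


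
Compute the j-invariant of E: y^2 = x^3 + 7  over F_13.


Delta = -16(4 a^3 + 27 b^2) mod 13 = 9
-1728 * (4 a)^3 = -1728 * (4*0)^3 mod 13 = 0
j = 0 * 9^(-1) mod 13 = 0

j = 0 (mod 13)


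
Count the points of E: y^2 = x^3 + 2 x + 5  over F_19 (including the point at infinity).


For each x in F_19, count y with y^2 = x^3 + 2 x + 5 mod 19:
  x = 0: RHS = 5, y in [9, 10]  -> 2 point(s)
  x = 2: RHS = 17, y in [6, 13]  -> 2 point(s)
  x = 3: RHS = 0, y in [0]  -> 1 point(s)
  x = 4: RHS = 1, y in [1, 18]  -> 2 point(s)
  x = 5: RHS = 7, y in [8, 11]  -> 2 point(s)
  x = 6: RHS = 5, y in [9, 10]  -> 2 point(s)
  x = 7: RHS = 1, y in [1, 18]  -> 2 point(s)
  x = 8: RHS = 1, y in [1, 18]  -> 2 point(s)
  x = 9: RHS = 11, y in [7, 12]  -> 2 point(s)
  x = 11: RHS = 9, y in [3, 16]  -> 2 point(s)
  x = 12: RHS = 9, y in [3, 16]  -> 2 point(s)
  x = 13: RHS = 5, y in [9, 10]  -> 2 point(s)
  x = 15: RHS = 9, y in [3, 16]  -> 2 point(s)
Affine points: 25. Add the point at infinity: total = 26.

#E(F_19) = 26


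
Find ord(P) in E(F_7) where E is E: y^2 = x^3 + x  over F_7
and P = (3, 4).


Compute successive multiples of P until we hit O:
  1P = (3, 4)
  2P = (1, 3)
  3P = (5, 2)
  4P = (0, 0)
  5P = (5, 5)
  6P = (1, 4)
  7P = (3, 3)
  8P = O

ord(P) = 8


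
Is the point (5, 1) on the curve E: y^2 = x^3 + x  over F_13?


Check whether y^2 = x^3 + 1 x + 0 (mod 13) for (x, y) = (5, 1).
LHS: y^2 = 1^2 mod 13 = 1
RHS: x^3 + 1 x + 0 = 5^3 + 1*5 + 0 mod 13 = 0
LHS != RHS

No, not on the curve


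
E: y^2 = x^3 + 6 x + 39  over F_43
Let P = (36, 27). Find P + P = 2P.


Doubling: s = (3 x1^2 + a) / (2 y1)
s = (3*36^2 + 6) / (2*27) mod 43 = 10
x3 = s^2 - 2 x1 mod 43 = 10^2 - 2*36 = 28
y3 = s (x1 - x3) - y1 mod 43 = 10 * (36 - 28) - 27 = 10

2P = (28, 10)


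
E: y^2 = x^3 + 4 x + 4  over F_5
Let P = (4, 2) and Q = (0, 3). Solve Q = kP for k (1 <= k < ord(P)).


Enumerate multiples of P until we hit Q = (0, 3):
  1P = (4, 2)
  2P = (1, 2)
  3P = (0, 3)
Match found at i = 3.

k = 3


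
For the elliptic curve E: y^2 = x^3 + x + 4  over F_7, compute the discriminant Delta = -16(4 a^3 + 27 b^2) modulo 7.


4 a^3 + 27 b^2 = 4*1^3 + 27*4^2 = 4 + 432 = 436
Delta = -16 * (436) = -6976
Delta mod 7 = 3

Delta = 3 (mod 7)


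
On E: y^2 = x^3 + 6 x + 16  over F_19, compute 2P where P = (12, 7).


k = 2 = 10_2 (binary, LSB first: 01)
Double-and-add from P = (12, 7):
  bit 0 = 0: acc unchanged = O
  bit 1 = 1: acc = O + (11, 8) = (11, 8)

2P = (11, 8)


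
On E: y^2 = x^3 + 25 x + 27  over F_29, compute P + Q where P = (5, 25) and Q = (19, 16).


P != Q, so use the chord formula.
s = (y2 - y1) / (x2 - x1) = (20) / (14) mod 29 = 18
x3 = s^2 - x1 - x2 mod 29 = 18^2 - 5 - 19 = 10
y3 = s (x1 - x3) - y1 mod 29 = 18 * (5 - 10) - 25 = 1

P + Q = (10, 1)


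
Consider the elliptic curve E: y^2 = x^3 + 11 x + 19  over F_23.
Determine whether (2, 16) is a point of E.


Check whether y^2 = x^3 + 11 x + 19 (mod 23) for (x, y) = (2, 16).
LHS: y^2 = 16^2 mod 23 = 3
RHS: x^3 + 11 x + 19 = 2^3 + 11*2 + 19 mod 23 = 3
LHS = RHS

Yes, on the curve


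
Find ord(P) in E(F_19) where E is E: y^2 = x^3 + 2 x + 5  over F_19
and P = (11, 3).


Compute successive multiples of P until we hit O:
  1P = (11, 3)
  2P = (8, 18)
  3P = (6, 10)
  4P = (7, 18)
  5P = (2, 6)
  6P = (4, 1)
  7P = (13, 10)
  8P = (12, 3)
  ... (continuing to 26P)
  26P = O

ord(P) = 26


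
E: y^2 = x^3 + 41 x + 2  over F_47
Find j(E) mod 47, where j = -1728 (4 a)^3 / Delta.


Delta = -16(4 a^3 + 27 b^2) mod 47 = 17
-1728 * (4 a)^3 = -1728 * (4*41)^3 mod 47 = 28
j = 28 * 17^(-1) mod 47 = 21

j = 21 (mod 47)


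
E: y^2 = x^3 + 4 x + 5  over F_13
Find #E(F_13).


For each x in F_13, count y with y^2 = x^3 + 4 x + 5 mod 13:
  x = 1: RHS = 10, y in [6, 7]  -> 2 point(s)
  x = 7: RHS = 12, y in [5, 8]  -> 2 point(s)
  x = 8: RHS = 3, y in [4, 9]  -> 2 point(s)
  x = 9: RHS = 3, y in [4, 9]  -> 2 point(s)
  x = 12: RHS = 0, y in [0]  -> 1 point(s)
Affine points: 9. Add the point at infinity: total = 10.

#E(F_13) = 10


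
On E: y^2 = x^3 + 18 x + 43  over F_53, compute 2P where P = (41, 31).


Doubling: s = (3 x1^2 + a) / (2 y1)
s = (3*41^2 + 18) / (2*31) mod 53 = 50
x3 = s^2 - 2 x1 mod 53 = 50^2 - 2*41 = 33
y3 = s (x1 - x3) - y1 mod 53 = 50 * (41 - 33) - 31 = 51

2P = (33, 51)


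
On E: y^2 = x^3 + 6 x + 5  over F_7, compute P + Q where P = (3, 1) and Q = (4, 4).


P != Q, so use the chord formula.
s = (y2 - y1) / (x2 - x1) = (3) / (1) mod 7 = 3
x3 = s^2 - x1 - x2 mod 7 = 3^2 - 3 - 4 = 2
y3 = s (x1 - x3) - y1 mod 7 = 3 * (3 - 2) - 1 = 2

P + Q = (2, 2)


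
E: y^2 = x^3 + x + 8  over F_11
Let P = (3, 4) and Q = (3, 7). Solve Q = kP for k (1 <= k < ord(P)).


Enumerate multiples of P until we hit Q = (3, 7):
  1P = (3, 4)
  2P = (9, 8)
  3P = (8, 0)
  4P = (9, 3)
  5P = (3, 7)
Match found at i = 5.

k = 5


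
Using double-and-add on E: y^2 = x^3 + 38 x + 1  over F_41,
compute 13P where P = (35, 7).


k = 13 = 1101_2 (binary, LSB first: 1011)
Double-and-add from P = (35, 7):
  bit 0 = 1: acc = O + (35, 7) = (35, 7)
  bit 1 = 0: acc unchanged = (35, 7)
  bit 2 = 1: acc = (35, 7) + (28, 4) = (15, 25)
  bit 3 = 1: acc = (15, 25) + (18, 11) = (7, 6)

13P = (7, 6)


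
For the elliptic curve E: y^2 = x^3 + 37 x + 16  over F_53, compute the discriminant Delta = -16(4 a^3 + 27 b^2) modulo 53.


4 a^3 + 27 b^2 = 4*37^3 + 27*16^2 = 202612 + 6912 = 209524
Delta = -16 * (209524) = -3352384
Delta mod 53 = 25

Delta = 25 (mod 53)


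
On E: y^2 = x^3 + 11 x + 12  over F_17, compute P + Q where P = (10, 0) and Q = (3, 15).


P != Q, so use the chord formula.
s = (y2 - y1) / (x2 - x1) = (15) / (10) mod 17 = 10
x3 = s^2 - x1 - x2 mod 17 = 10^2 - 10 - 3 = 2
y3 = s (x1 - x3) - y1 mod 17 = 10 * (10 - 2) - 0 = 12

P + Q = (2, 12)


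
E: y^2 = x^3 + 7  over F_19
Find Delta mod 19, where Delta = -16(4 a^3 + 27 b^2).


4 a^3 + 27 b^2 = 4*0^3 + 27*7^2 = 0 + 1323 = 1323
Delta = -16 * (1323) = -21168
Delta mod 19 = 17

Delta = 17 (mod 19)


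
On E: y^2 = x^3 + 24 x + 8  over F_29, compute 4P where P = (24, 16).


k = 4 = 100_2 (binary, LSB first: 001)
Double-and-add from P = (24, 16):
  bit 0 = 0: acc unchanged = O
  bit 1 = 0: acc unchanged = O
  bit 2 = 1: acc = O + (12, 20) = (12, 20)

4P = (12, 20)


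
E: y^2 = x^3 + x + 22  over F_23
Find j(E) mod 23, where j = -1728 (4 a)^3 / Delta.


Delta = -16(4 a^3 + 27 b^2) mod 23 = 10
-1728 * (4 a)^3 = -1728 * (4*1)^3 mod 23 = 15
j = 15 * 10^(-1) mod 23 = 13

j = 13 (mod 23)


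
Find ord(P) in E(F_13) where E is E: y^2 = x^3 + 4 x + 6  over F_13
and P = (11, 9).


Compute successive multiples of P until we hit O:
  1P = (11, 9)
  2P = (8, 11)
  3P = (6, 5)
  4P = (6, 8)
  5P = (8, 2)
  6P = (11, 4)
  7P = O

ord(P) = 7


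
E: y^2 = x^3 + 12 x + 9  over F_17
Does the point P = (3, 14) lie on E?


Check whether y^2 = x^3 + 12 x + 9 (mod 17) for (x, y) = (3, 14).
LHS: y^2 = 14^2 mod 17 = 9
RHS: x^3 + 12 x + 9 = 3^3 + 12*3 + 9 mod 17 = 4
LHS != RHS

No, not on the curve


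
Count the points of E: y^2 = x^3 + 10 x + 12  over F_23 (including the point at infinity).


For each x in F_23, count y with y^2 = x^3 + 10 x + 12 mod 23:
  x = 0: RHS = 12, y in [9, 14]  -> 2 point(s)
  x = 1: RHS = 0, y in [0]  -> 1 point(s)
  x = 3: RHS = 0, y in [0]  -> 1 point(s)
  x = 4: RHS = 1, y in [1, 22]  -> 2 point(s)
  x = 5: RHS = 3, y in [7, 16]  -> 2 point(s)
  x = 6: RHS = 12, y in [9, 14]  -> 2 point(s)
  x = 8: RHS = 6, y in [11, 12]  -> 2 point(s)
  x = 9: RHS = 3, y in [7, 16]  -> 2 point(s)
  x = 10: RHS = 8, y in [10, 13]  -> 2 point(s)
  x = 11: RHS = 4, y in [2, 21]  -> 2 point(s)
  x = 13: RHS = 16, y in [4, 19]  -> 2 point(s)
  x = 15: RHS = 18, y in [8, 15]  -> 2 point(s)
  x = 16: RHS = 13, y in [6, 17]  -> 2 point(s)
  x = 17: RHS = 12, y in [9, 14]  -> 2 point(s)
  x = 19: RHS = 0, y in [0]  -> 1 point(s)
  x = 20: RHS = 1, y in [1, 22]  -> 2 point(s)
  x = 22: RHS = 1, y in [1, 22]  -> 2 point(s)
Affine points: 31. Add the point at infinity: total = 32.

#E(F_23) = 32


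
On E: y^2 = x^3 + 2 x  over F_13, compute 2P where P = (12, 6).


Doubling: s = (3 x1^2 + a) / (2 y1)
s = (3*12^2 + 2) / (2*6) mod 13 = 8
x3 = s^2 - 2 x1 mod 13 = 8^2 - 2*12 = 1
y3 = s (x1 - x3) - y1 mod 13 = 8 * (12 - 1) - 6 = 4

2P = (1, 4)


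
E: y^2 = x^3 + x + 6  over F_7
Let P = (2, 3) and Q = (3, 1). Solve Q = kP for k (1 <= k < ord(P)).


Enumerate multiples of P until we hit Q = (3, 1):
  1P = (2, 3)
  2P = (4, 2)
  3P = (3, 1)
Match found at i = 3.

k = 3


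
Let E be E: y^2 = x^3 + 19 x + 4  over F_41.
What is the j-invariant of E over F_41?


Delta = -16(4 a^3 + 27 b^2) mod 41 = 28
-1728 * (4 a)^3 = -1728 * (4*19)^3 mod 41 = 25
j = 25 * 28^(-1) mod 41 = 17

j = 17 (mod 41)


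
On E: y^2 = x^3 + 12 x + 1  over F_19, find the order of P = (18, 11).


Compute successive multiples of P until we hit O:
  1P = (18, 11)
  2P = (8, 1)
  3P = (13, 13)
  4P = (14, 14)
  5P = (3, 11)
  6P = (17, 8)
  7P = (12, 7)
  8P = (0, 1)
  ... (continuing to 22P)
  22P = O

ord(P) = 22


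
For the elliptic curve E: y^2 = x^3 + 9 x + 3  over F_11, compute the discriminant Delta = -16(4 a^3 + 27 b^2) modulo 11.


4 a^3 + 27 b^2 = 4*9^3 + 27*3^2 = 2916 + 243 = 3159
Delta = -16 * (3159) = -50544
Delta mod 11 = 1

Delta = 1 (mod 11)


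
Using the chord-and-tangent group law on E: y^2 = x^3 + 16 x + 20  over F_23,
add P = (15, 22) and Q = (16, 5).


P != Q, so use the chord formula.
s = (y2 - y1) / (x2 - x1) = (6) / (1) mod 23 = 6
x3 = s^2 - x1 - x2 mod 23 = 6^2 - 15 - 16 = 5
y3 = s (x1 - x3) - y1 mod 23 = 6 * (15 - 5) - 22 = 15

P + Q = (5, 15)


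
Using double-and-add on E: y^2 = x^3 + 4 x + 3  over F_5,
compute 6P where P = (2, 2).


k = 6 = 110_2 (binary, LSB first: 011)
Double-and-add from P = (2, 2):
  bit 0 = 0: acc unchanged = O
  bit 1 = 1: acc = O + (2, 3) = (2, 3)
  bit 2 = 1: acc = (2, 3) + (2, 2) = O

6P = O


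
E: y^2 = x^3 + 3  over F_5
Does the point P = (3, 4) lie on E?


Check whether y^2 = x^3 + 0 x + 3 (mod 5) for (x, y) = (3, 4).
LHS: y^2 = 4^2 mod 5 = 1
RHS: x^3 + 0 x + 3 = 3^3 + 0*3 + 3 mod 5 = 0
LHS != RHS

No, not on the curve


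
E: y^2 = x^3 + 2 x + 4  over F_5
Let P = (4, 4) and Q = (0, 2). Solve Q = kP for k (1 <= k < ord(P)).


Enumerate multiples of P until we hit Q = (0, 2):
  1P = (4, 4)
  2P = (2, 1)
  3P = (0, 2)
Match found at i = 3.

k = 3


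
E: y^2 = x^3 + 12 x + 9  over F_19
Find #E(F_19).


For each x in F_19, count y with y^2 = x^3 + 12 x + 9 mod 19:
  x = 0: RHS = 9, y in [3, 16]  -> 2 point(s)
  x = 4: RHS = 7, y in [8, 11]  -> 2 point(s)
  x = 5: RHS = 4, y in [2, 17]  -> 2 point(s)
  x = 8: RHS = 9, y in [3, 16]  -> 2 point(s)
  x = 11: RHS = 9, y in [3, 16]  -> 2 point(s)
  x = 12: RHS = 0, y in [0]  -> 1 point(s)
  x = 13: RHS = 6, y in [5, 14]  -> 2 point(s)
  x = 15: RHS = 11, y in [7, 12]  -> 2 point(s)
Affine points: 15. Add the point at infinity: total = 16.

#E(F_19) = 16


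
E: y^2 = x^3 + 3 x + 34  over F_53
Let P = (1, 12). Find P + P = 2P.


Doubling: s = (3 x1^2 + a) / (2 y1)
s = (3*1^2 + 3) / (2*12) mod 53 = 40
x3 = s^2 - 2 x1 mod 53 = 40^2 - 2*1 = 8
y3 = s (x1 - x3) - y1 mod 53 = 40 * (1 - 8) - 12 = 26

2P = (8, 26)


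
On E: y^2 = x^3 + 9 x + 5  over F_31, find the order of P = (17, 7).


Compute successive multiples of P until we hit O:
  1P = (17, 7)
  2P = (22, 30)
  3P = (2, 0)
  4P = (22, 1)
  5P = (17, 24)
  6P = O

ord(P) = 6


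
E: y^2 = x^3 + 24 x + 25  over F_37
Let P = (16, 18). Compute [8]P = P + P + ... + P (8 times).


k = 8 = 1000_2 (binary, LSB first: 0001)
Double-and-add from P = (16, 18):
  bit 0 = 0: acc unchanged = O
  bit 1 = 0: acc unchanged = O
  bit 2 = 0: acc unchanged = O
  bit 3 = 1: acc = O + (25, 28) = (25, 28)

8P = (25, 28)


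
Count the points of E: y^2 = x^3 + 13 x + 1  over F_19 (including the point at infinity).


For each x in F_19, count y with y^2 = x^3 + 13 x + 1 mod 19:
  x = 0: RHS = 1, y in [1, 18]  -> 2 point(s)
  x = 2: RHS = 16, y in [4, 15]  -> 2 point(s)
  x = 5: RHS = 1, y in [1, 18]  -> 2 point(s)
  x = 7: RHS = 17, y in [6, 13]  -> 2 point(s)
  x = 8: RHS = 9, y in [3, 16]  -> 2 point(s)
  x = 9: RHS = 11, y in [7, 12]  -> 2 point(s)
  x = 12: RHS = 4, y in [2, 17]  -> 2 point(s)
  x = 13: RHS = 11, y in [7, 12]  -> 2 point(s)
  x = 14: RHS = 1, y in [1, 18]  -> 2 point(s)
  x = 16: RHS = 11, y in [7, 12]  -> 2 point(s)
  x = 17: RHS = 5, y in [9, 10]  -> 2 point(s)
  x = 18: RHS = 6, y in [5, 14]  -> 2 point(s)
Affine points: 24. Add the point at infinity: total = 25.

#E(F_19) = 25


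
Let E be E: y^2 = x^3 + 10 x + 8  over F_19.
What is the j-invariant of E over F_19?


Delta = -16(4 a^3 + 27 b^2) mod 19 = 8
-1728 * (4 a)^3 = -1728 * (4*10)^3 mod 19 = 8
j = 8 * 8^(-1) mod 19 = 1

j = 1 (mod 19)


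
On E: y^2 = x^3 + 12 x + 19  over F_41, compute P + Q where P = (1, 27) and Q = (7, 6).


P != Q, so use the chord formula.
s = (y2 - y1) / (x2 - x1) = (20) / (6) mod 41 = 17
x3 = s^2 - x1 - x2 mod 41 = 17^2 - 1 - 7 = 35
y3 = s (x1 - x3) - y1 mod 41 = 17 * (1 - 35) - 27 = 10

P + Q = (35, 10)


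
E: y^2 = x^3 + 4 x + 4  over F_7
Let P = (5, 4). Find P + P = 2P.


Doubling: s = (3 x1^2 + a) / (2 y1)
s = (3*5^2 + 4) / (2*4) mod 7 = 2
x3 = s^2 - 2 x1 mod 7 = 2^2 - 2*5 = 1
y3 = s (x1 - x3) - y1 mod 7 = 2 * (5 - 1) - 4 = 4

2P = (1, 4)


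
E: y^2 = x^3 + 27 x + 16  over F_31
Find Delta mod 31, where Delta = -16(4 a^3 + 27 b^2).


4 a^3 + 27 b^2 = 4*27^3 + 27*16^2 = 78732 + 6912 = 85644
Delta = -16 * (85644) = -1370304
Delta mod 31 = 20

Delta = 20 (mod 31)


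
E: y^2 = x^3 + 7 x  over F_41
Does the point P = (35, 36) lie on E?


Check whether y^2 = x^3 + 7 x + 0 (mod 41) for (x, y) = (35, 36).
LHS: y^2 = 36^2 mod 41 = 25
RHS: x^3 + 7 x + 0 = 35^3 + 7*35 + 0 mod 41 = 29
LHS != RHS

No, not on the curve


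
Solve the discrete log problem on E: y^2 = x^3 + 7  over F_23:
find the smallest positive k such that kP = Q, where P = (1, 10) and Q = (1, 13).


Enumerate multiples of P until we hit Q = (1, 13):
  1P = (1, 10)
  2P = (22, 11)
  3P = (6, 4)
  4P = (11, 2)
  5P = (19, 9)
  6P = (15, 1)
  7P = (8, 6)
  8P = (4, 18)
  9P = (20, 16)
  10P = (10, 15)
  11P = (16, 20)
  12P = (9, 0)
  13P = (16, 3)
  14P = (10, 8)
  15P = (20, 7)
  16P = (4, 5)
  17P = (8, 17)
  18P = (15, 22)
  19P = (19, 14)
  20P = (11, 21)
  21P = (6, 19)
  22P = (22, 12)
  23P = (1, 13)
Match found at i = 23.

k = 23


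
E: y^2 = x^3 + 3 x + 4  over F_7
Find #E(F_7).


For each x in F_7, count y with y^2 = x^3 + 3 x + 4 mod 7:
  x = 0: RHS = 4, y in [2, 5]  -> 2 point(s)
  x = 1: RHS = 1, y in [1, 6]  -> 2 point(s)
  x = 2: RHS = 4, y in [2, 5]  -> 2 point(s)
  x = 5: RHS = 4, y in [2, 5]  -> 2 point(s)
  x = 6: RHS = 0, y in [0]  -> 1 point(s)
Affine points: 9. Add the point at infinity: total = 10.

#E(F_7) = 10


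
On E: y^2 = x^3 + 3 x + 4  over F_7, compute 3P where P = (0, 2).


k = 3 = 11_2 (binary, LSB first: 11)
Double-and-add from P = (0, 2):
  bit 0 = 1: acc = O + (0, 2) = (0, 2)
  bit 1 = 1: acc = (0, 2) + (1, 6) = (1, 1)

3P = (1, 1)


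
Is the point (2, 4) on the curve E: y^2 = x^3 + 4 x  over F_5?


Check whether y^2 = x^3 + 4 x + 0 (mod 5) for (x, y) = (2, 4).
LHS: y^2 = 4^2 mod 5 = 1
RHS: x^3 + 4 x + 0 = 2^3 + 4*2 + 0 mod 5 = 1
LHS = RHS

Yes, on the curve


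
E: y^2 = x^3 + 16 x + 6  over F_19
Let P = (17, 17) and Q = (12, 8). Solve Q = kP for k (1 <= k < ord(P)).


Enumerate multiples of P until we hit Q = (12, 8):
  1P = (17, 17)
  2P = (15, 7)
  3P = (12, 8)
Match found at i = 3.

k = 3


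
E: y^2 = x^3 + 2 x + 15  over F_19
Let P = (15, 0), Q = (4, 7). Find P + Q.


P != Q, so use the chord formula.
s = (y2 - y1) / (x2 - x1) = (7) / (8) mod 19 = 8
x3 = s^2 - x1 - x2 mod 19 = 8^2 - 15 - 4 = 7
y3 = s (x1 - x3) - y1 mod 19 = 8 * (15 - 7) - 0 = 7

P + Q = (7, 7)


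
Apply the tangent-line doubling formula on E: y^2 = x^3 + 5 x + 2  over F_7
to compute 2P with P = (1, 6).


Doubling: s = (3 x1^2 + a) / (2 y1)
s = (3*1^2 + 5) / (2*6) mod 7 = 3
x3 = s^2 - 2 x1 mod 7 = 3^2 - 2*1 = 0
y3 = s (x1 - x3) - y1 mod 7 = 3 * (1 - 0) - 6 = 4

2P = (0, 4)


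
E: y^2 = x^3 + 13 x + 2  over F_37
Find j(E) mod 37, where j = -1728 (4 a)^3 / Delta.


Delta = -16(4 a^3 + 27 b^2) mod 37 = 3
-1728 * (4 a)^3 = -1728 * (4*13)^3 mod 37 = 14
j = 14 * 3^(-1) mod 37 = 17

j = 17 (mod 37)


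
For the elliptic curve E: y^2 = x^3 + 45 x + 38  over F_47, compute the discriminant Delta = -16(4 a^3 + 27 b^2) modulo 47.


4 a^3 + 27 b^2 = 4*45^3 + 27*38^2 = 364500 + 38988 = 403488
Delta = -16 * (403488) = -6455808
Delta mod 47 = 18

Delta = 18 (mod 47)


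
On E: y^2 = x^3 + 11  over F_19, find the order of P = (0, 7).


Compute successive multiples of P until we hit O:
  1P = (0, 7)
  2P = (0, 12)
  3P = O

ord(P) = 3


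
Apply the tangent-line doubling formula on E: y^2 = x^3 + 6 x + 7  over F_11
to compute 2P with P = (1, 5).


Doubling: s = (3 x1^2 + a) / (2 y1)
s = (3*1^2 + 6) / (2*5) mod 11 = 2
x3 = s^2 - 2 x1 mod 11 = 2^2 - 2*1 = 2
y3 = s (x1 - x3) - y1 mod 11 = 2 * (1 - 2) - 5 = 4

2P = (2, 4)


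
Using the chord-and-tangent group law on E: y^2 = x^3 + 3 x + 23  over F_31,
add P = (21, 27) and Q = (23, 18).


P != Q, so use the chord formula.
s = (y2 - y1) / (x2 - x1) = (22) / (2) mod 31 = 11
x3 = s^2 - x1 - x2 mod 31 = 11^2 - 21 - 23 = 15
y3 = s (x1 - x3) - y1 mod 31 = 11 * (21 - 15) - 27 = 8

P + Q = (15, 8)


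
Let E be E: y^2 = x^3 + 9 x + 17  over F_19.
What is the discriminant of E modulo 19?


4 a^3 + 27 b^2 = 4*9^3 + 27*17^2 = 2916 + 7803 = 10719
Delta = -16 * (10719) = -171504
Delta mod 19 = 9

Delta = 9 (mod 19)


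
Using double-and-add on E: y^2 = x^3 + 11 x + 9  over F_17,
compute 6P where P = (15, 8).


k = 6 = 110_2 (binary, LSB first: 011)
Double-and-add from P = (15, 8):
  bit 0 = 0: acc unchanged = O
  bit 1 = 1: acc = O + (6, 6) = (6, 6)
  bit 2 = 1: acc = (6, 6) + (5, 11) = (14, 0)

6P = (14, 0)


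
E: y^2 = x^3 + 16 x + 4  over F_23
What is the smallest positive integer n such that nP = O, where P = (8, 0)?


Compute successive multiples of P until we hit O:
  1P = (8, 0)
  2P = O

ord(P) = 2


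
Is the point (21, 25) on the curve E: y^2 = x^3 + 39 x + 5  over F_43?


Check whether y^2 = x^3 + 39 x + 5 (mod 43) for (x, y) = (21, 25).
LHS: y^2 = 25^2 mod 43 = 23
RHS: x^3 + 39 x + 5 = 21^3 + 39*21 + 5 mod 43 = 23
LHS = RHS

Yes, on the curve


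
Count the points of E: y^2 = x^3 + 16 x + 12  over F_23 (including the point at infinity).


For each x in F_23, count y with y^2 = x^3 + 16 x + 12 mod 23:
  x = 0: RHS = 12, y in [9, 14]  -> 2 point(s)
  x = 1: RHS = 6, y in [11, 12]  -> 2 point(s)
  x = 2: RHS = 6, y in [11, 12]  -> 2 point(s)
  x = 3: RHS = 18, y in [8, 15]  -> 2 point(s)
  x = 4: RHS = 2, y in [5, 18]  -> 2 point(s)
  x = 6: RHS = 2, y in [5, 18]  -> 2 point(s)
  x = 8: RHS = 8, y in [10, 13]  -> 2 point(s)
  x = 11: RHS = 1, y in [1, 22]  -> 2 point(s)
  x = 12: RHS = 0, y in [0]  -> 1 point(s)
  x = 13: RHS = 2, y in [5, 18]  -> 2 point(s)
  x = 14: RHS = 13, y in [6, 17]  -> 2 point(s)
  x = 15: RHS = 16, y in [4, 19]  -> 2 point(s)
  x = 20: RHS = 6, y in [11, 12]  -> 2 point(s)
  x = 21: RHS = 18, y in [8, 15]  -> 2 point(s)
  x = 22: RHS = 18, y in [8, 15]  -> 2 point(s)
Affine points: 29. Add the point at infinity: total = 30.

#E(F_23) = 30


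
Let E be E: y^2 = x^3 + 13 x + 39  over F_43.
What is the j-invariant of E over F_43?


Delta = -16(4 a^3 + 27 b^2) mod 43 = 13
-1728 * (4 a)^3 = -1728 * (4*13)^3 mod 43 = 16
j = 16 * 13^(-1) mod 43 = 31

j = 31 (mod 43)


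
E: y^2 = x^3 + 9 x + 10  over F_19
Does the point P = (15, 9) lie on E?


Check whether y^2 = x^3 + 9 x + 10 (mod 19) for (x, y) = (15, 9).
LHS: y^2 = 9^2 mod 19 = 5
RHS: x^3 + 9 x + 10 = 15^3 + 9*15 + 10 mod 19 = 5
LHS = RHS

Yes, on the curve


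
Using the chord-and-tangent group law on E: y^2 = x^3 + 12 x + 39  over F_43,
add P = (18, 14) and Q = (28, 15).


P != Q, so use the chord formula.
s = (y2 - y1) / (x2 - x1) = (1) / (10) mod 43 = 13
x3 = s^2 - x1 - x2 mod 43 = 13^2 - 18 - 28 = 37
y3 = s (x1 - x3) - y1 mod 43 = 13 * (18 - 37) - 14 = 40

P + Q = (37, 40)


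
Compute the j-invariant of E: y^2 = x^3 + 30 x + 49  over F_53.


Delta = -16(4 a^3 + 27 b^2) mod 53 = 43
-1728 * (4 a)^3 = -1728 * (4*30)^3 mod 53 = 13
j = 13 * 43^(-1) mod 53 = 4

j = 4 (mod 53)


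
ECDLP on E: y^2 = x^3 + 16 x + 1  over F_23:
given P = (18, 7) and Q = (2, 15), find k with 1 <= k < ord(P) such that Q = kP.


Enumerate multiples of P until we hit Q = (2, 15):
  1P = (18, 7)
  2P = (12, 9)
  3P = (11, 6)
  4P = (2, 15)
Match found at i = 4.

k = 4


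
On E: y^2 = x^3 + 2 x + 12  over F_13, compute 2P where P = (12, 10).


k = 2 = 10_2 (binary, LSB first: 01)
Double-and-add from P = (12, 10):
  bit 0 = 0: acc unchanged = O
  bit 1 = 1: acc = O + (11, 0) = (11, 0)

2P = (11, 0)


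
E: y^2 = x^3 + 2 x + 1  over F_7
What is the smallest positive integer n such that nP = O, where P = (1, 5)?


Compute successive multiples of P until we hit O:
  1P = (1, 5)
  2P = (0, 6)
  3P = (0, 1)
  4P = (1, 2)
  5P = O

ord(P) = 5


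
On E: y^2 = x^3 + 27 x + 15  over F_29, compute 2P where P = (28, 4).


Doubling: s = (3 x1^2 + a) / (2 y1)
s = (3*28^2 + 27) / (2*4) mod 29 = 11
x3 = s^2 - 2 x1 mod 29 = 11^2 - 2*28 = 7
y3 = s (x1 - x3) - y1 mod 29 = 11 * (28 - 7) - 4 = 24

2P = (7, 24)


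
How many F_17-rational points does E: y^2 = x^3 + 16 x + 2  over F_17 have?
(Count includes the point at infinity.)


For each x in F_17, count y with y^2 = x^3 + 16 x + 2 mod 17:
  x = 0: RHS = 2, y in [6, 11]  -> 2 point(s)
  x = 1: RHS = 2, y in [6, 11]  -> 2 point(s)
  x = 2: RHS = 8, y in [5, 12]  -> 2 point(s)
  x = 3: RHS = 9, y in [3, 14]  -> 2 point(s)
  x = 6: RHS = 8, y in [5, 12]  -> 2 point(s)
  x = 7: RHS = 15, y in [7, 10]  -> 2 point(s)
  x = 8: RHS = 13, y in [8, 9]  -> 2 point(s)
  x = 9: RHS = 8, y in [5, 12]  -> 2 point(s)
  x = 11: RHS = 13, y in [8, 9]  -> 2 point(s)
  x = 12: RHS = 1, y in [1, 16]  -> 2 point(s)
  x = 15: RHS = 13, y in [8, 9]  -> 2 point(s)
  x = 16: RHS = 2, y in [6, 11]  -> 2 point(s)
Affine points: 24. Add the point at infinity: total = 25.

#E(F_17) = 25


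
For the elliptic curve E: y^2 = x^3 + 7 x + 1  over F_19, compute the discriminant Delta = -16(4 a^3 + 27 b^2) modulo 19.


4 a^3 + 27 b^2 = 4*7^3 + 27*1^2 = 1372 + 27 = 1399
Delta = -16 * (1399) = -22384
Delta mod 19 = 17

Delta = 17 (mod 19)


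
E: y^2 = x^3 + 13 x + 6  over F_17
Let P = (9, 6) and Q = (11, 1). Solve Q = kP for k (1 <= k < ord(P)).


Enumerate multiples of P until we hit Q = (11, 1):
  1P = (9, 6)
  2P = (14, 12)
  3P = (7, 10)
  4P = (5, 3)
  5P = (11, 1)
Match found at i = 5.

k = 5


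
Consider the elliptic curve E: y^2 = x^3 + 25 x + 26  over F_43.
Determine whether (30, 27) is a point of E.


Check whether y^2 = x^3 + 25 x + 26 (mod 43) for (x, y) = (30, 27).
LHS: y^2 = 27^2 mod 43 = 41
RHS: x^3 + 25 x + 26 = 30^3 + 25*30 + 26 mod 43 = 41
LHS = RHS

Yes, on the curve


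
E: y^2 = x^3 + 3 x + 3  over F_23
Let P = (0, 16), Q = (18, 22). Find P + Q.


P != Q, so use the chord formula.
s = (y2 - y1) / (x2 - x1) = (6) / (18) mod 23 = 8
x3 = s^2 - x1 - x2 mod 23 = 8^2 - 0 - 18 = 0
y3 = s (x1 - x3) - y1 mod 23 = 8 * (0 - 0) - 16 = 7

P + Q = (0, 7)


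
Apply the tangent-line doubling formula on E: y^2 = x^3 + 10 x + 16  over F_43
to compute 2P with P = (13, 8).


Doubling: s = (3 x1^2 + a) / (2 y1)
s = (3*13^2 + 10) / (2*8) mod 43 = 35
x3 = s^2 - 2 x1 mod 43 = 35^2 - 2*13 = 38
y3 = s (x1 - x3) - y1 mod 43 = 35 * (13 - 38) - 8 = 20

2P = (38, 20)


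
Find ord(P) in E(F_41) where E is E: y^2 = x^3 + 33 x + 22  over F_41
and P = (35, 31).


Compute successive multiples of P until we hit O:
  1P = (35, 31)
  2P = (37, 20)
  3P = (30, 3)
  4P = (9, 8)
  5P = (5, 5)
  6P = (32, 29)
  7P = (20, 20)
  8P = (31, 2)
  ... (continuing to 37P)
  37P = O

ord(P) = 37


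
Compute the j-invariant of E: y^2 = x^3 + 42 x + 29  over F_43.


Delta = -16(4 a^3 + 27 b^2) mod 43 = 16
-1728 * (4 a)^3 = -1728 * (4*42)^3 mod 43 = 39
j = 39 * 16^(-1) mod 43 = 32

j = 32 (mod 43)


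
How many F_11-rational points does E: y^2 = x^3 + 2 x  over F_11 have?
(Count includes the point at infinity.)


For each x in F_11, count y with y^2 = x^3 + 2 x + 0 mod 11:
  x = 0: RHS = 0, y in [0]  -> 1 point(s)
  x = 1: RHS = 3, y in [5, 6]  -> 2 point(s)
  x = 2: RHS = 1, y in [1, 10]  -> 2 point(s)
  x = 3: RHS = 0, y in [0]  -> 1 point(s)
  x = 5: RHS = 3, y in [5, 6]  -> 2 point(s)
  x = 7: RHS = 5, y in [4, 7]  -> 2 point(s)
  x = 8: RHS = 0, y in [0]  -> 1 point(s)
Affine points: 11. Add the point at infinity: total = 12.

#E(F_11) = 12


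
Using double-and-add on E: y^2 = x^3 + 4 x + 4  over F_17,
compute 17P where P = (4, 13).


k = 17 = 10001_2 (binary, LSB first: 10001)
Double-and-add from P = (4, 13):
  bit 0 = 1: acc = O + (4, 13) = (4, 13)
  bit 1 = 0: acc unchanged = (4, 13)
  bit 2 = 0: acc unchanged = (4, 13)
  bit 3 = 0: acc unchanged = (4, 13)
  bit 4 = 1: acc = (4, 13) + (14, 4) = (1, 3)

17P = (1, 3)


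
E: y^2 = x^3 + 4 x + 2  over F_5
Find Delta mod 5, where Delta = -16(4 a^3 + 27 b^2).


4 a^3 + 27 b^2 = 4*4^3 + 27*2^2 = 256 + 108 = 364
Delta = -16 * (364) = -5824
Delta mod 5 = 1

Delta = 1 (mod 5)


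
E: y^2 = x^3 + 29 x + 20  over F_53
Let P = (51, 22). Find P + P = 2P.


Doubling: s = (3 x1^2 + a) / (2 y1)
s = (3*51^2 + 29) / (2*22) mod 53 = 19
x3 = s^2 - 2 x1 mod 53 = 19^2 - 2*51 = 47
y3 = s (x1 - x3) - y1 mod 53 = 19 * (51 - 47) - 22 = 1

2P = (47, 1)


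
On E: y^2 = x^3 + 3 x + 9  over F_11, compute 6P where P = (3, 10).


k = 6 = 110_2 (binary, LSB first: 011)
Double-and-add from P = (3, 10):
  bit 0 = 0: acc unchanged = O
  bit 1 = 1: acc = O + (10, 7) = (10, 7)
  bit 2 = 1: acc = (10, 7) + (6, 1) = (0, 8)

6P = (0, 8)


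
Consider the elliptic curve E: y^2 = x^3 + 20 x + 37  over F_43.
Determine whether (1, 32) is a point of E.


Check whether y^2 = x^3 + 20 x + 37 (mod 43) for (x, y) = (1, 32).
LHS: y^2 = 32^2 mod 43 = 35
RHS: x^3 + 20 x + 37 = 1^3 + 20*1 + 37 mod 43 = 15
LHS != RHS

No, not on the curve


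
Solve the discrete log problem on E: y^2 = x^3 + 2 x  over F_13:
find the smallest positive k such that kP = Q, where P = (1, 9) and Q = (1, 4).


Enumerate multiples of P until we hit Q = (1, 4):
  1P = (1, 9)
  2P = (12, 6)
  3P = (12, 7)
  4P = (1, 4)
Match found at i = 4.

k = 4


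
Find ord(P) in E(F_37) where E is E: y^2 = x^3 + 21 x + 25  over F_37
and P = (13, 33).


Compute successive multiples of P until we hit O:
  1P = (13, 33)
  2P = (1, 26)
  3P = (20, 3)
  4P = (5, 12)
  5P = (23, 24)
  6P = (34, 34)
  7P = (2, 1)
  8P = (6, 21)
  ... (continuing to 49P)
  49P = O

ord(P) = 49


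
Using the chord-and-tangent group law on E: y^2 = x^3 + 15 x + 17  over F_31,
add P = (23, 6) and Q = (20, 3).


P != Q, so use the chord formula.
s = (y2 - y1) / (x2 - x1) = (28) / (28) mod 31 = 1
x3 = s^2 - x1 - x2 mod 31 = 1^2 - 23 - 20 = 20
y3 = s (x1 - x3) - y1 mod 31 = 1 * (23 - 20) - 6 = 28

P + Q = (20, 28)


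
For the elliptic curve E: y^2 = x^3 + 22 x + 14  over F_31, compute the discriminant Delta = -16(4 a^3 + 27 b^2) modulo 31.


4 a^3 + 27 b^2 = 4*22^3 + 27*14^2 = 42592 + 5292 = 47884
Delta = -16 * (47884) = -766144
Delta mod 31 = 21

Delta = 21 (mod 31)


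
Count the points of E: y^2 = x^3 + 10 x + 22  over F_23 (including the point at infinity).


For each x in F_23, count y with y^2 = x^3 + 10 x + 22 mod 23:
  x = 2: RHS = 4, y in [2, 21]  -> 2 point(s)
  x = 5: RHS = 13, y in [6, 17]  -> 2 point(s)
  x = 8: RHS = 16, y in [4, 19]  -> 2 point(s)
  x = 9: RHS = 13, y in [6, 17]  -> 2 point(s)
  x = 10: RHS = 18, y in [8, 15]  -> 2 point(s)
  x = 13: RHS = 3, y in [7, 16]  -> 2 point(s)
  x = 14: RHS = 8, y in [10, 13]  -> 2 point(s)
  x = 16: RHS = 0, y in [0]  -> 1 point(s)
  x = 18: RHS = 8, y in [10, 13]  -> 2 point(s)
Affine points: 17. Add the point at infinity: total = 18.

#E(F_23) = 18


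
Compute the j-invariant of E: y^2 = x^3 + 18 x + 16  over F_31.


Delta = -16(4 a^3 + 27 b^2) mod 31 = 8
-1728 * (4 a)^3 = -1728 * (4*18)^3 mod 31 = 2
j = 2 * 8^(-1) mod 31 = 8

j = 8 (mod 31)


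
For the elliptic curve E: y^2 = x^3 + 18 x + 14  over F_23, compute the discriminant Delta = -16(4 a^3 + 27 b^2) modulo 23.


4 a^3 + 27 b^2 = 4*18^3 + 27*14^2 = 23328 + 5292 = 28620
Delta = -16 * (28620) = -457920
Delta mod 23 = 10

Delta = 10 (mod 23)


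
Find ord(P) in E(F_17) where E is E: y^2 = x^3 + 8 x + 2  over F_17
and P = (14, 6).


Compute successive multiples of P until we hit O:
  1P = (14, 6)
  2P = (4, 9)
  3P = (3, 6)
  4P = (0, 11)
  5P = (2, 14)
  6P = (9, 2)
  7P = (13, 5)
  8P = (8, 0)
  ... (continuing to 16P)
  16P = O

ord(P) = 16


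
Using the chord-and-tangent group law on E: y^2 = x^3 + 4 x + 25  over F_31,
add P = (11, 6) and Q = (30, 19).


P != Q, so use the chord formula.
s = (y2 - y1) / (x2 - x1) = (13) / (19) mod 31 = 17
x3 = s^2 - x1 - x2 mod 31 = 17^2 - 11 - 30 = 0
y3 = s (x1 - x3) - y1 mod 31 = 17 * (11 - 0) - 6 = 26

P + Q = (0, 26)


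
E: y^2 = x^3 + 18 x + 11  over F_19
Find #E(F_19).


For each x in F_19, count y with y^2 = x^3 + 18 x + 11 mod 19:
  x = 0: RHS = 11, y in [7, 12]  -> 2 point(s)
  x = 1: RHS = 11, y in [7, 12]  -> 2 point(s)
  x = 2: RHS = 17, y in [6, 13]  -> 2 point(s)
  x = 3: RHS = 16, y in [4, 15]  -> 2 point(s)
  x = 5: RHS = 17, y in [6, 13]  -> 2 point(s)
  x = 7: RHS = 5, y in [9, 10]  -> 2 point(s)
  x = 9: RHS = 9, y in [3, 16]  -> 2 point(s)
  x = 11: RHS = 1, y in [1, 18]  -> 2 point(s)
  x = 12: RHS = 17, y in [6, 13]  -> 2 point(s)
  x = 14: RHS = 5, y in [9, 10]  -> 2 point(s)
  x = 16: RHS = 6, y in [5, 14]  -> 2 point(s)
  x = 17: RHS = 5, y in [9, 10]  -> 2 point(s)
  x = 18: RHS = 11, y in [7, 12]  -> 2 point(s)
Affine points: 26. Add the point at infinity: total = 27.

#E(F_19) = 27


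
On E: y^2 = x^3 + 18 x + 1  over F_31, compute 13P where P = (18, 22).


k = 13 = 1101_2 (binary, LSB first: 1011)
Double-and-add from P = (18, 22):
  bit 0 = 1: acc = O + (18, 22) = (18, 22)
  bit 1 = 0: acc unchanged = (18, 22)
  bit 2 = 1: acc = (18, 22) + (25, 7) = (16, 18)
  bit 3 = 1: acc = (16, 18) + (0, 1) = (24, 20)

13P = (24, 20)


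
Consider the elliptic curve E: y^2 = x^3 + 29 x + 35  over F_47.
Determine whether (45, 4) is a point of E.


Check whether y^2 = x^3 + 29 x + 35 (mod 47) for (x, y) = (45, 4).
LHS: y^2 = 4^2 mod 47 = 16
RHS: x^3 + 29 x + 35 = 45^3 + 29*45 + 35 mod 47 = 16
LHS = RHS

Yes, on the curve


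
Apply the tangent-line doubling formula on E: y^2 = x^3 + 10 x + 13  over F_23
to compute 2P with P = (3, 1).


Doubling: s = (3 x1^2 + a) / (2 y1)
s = (3*3^2 + 10) / (2*1) mod 23 = 7
x3 = s^2 - 2 x1 mod 23 = 7^2 - 2*3 = 20
y3 = s (x1 - x3) - y1 mod 23 = 7 * (3 - 20) - 1 = 18

2P = (20, 18)


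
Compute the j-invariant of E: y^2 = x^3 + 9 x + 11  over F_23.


Delta = -16(4 a^3 + 27 b^2) mod 23 = 18
-1728 * (4 a)^3 = -1728 * (4*9)^3 mod 23 = 10
j = 10 * 18^(-1) mod 23 = 21

j = 21 (mod 23)


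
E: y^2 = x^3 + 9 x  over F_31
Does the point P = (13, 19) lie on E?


Check whether y^2 = x^3 + 9 x + 0 (mod 31) for (x, y) = (13, 19).
LHS: y^2 = 19^2 mod 31 = 20
RHS: x^3 + 9 x + 0 = 13^3 + 9*13 + 0 mod 31 = 20
LHS = RHS

Yes, on the curve


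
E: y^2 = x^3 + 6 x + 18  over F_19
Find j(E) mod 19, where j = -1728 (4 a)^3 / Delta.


Delta = -16(4 a^3 + 27 b^2) mod 19 = 13
-1728 * (4 a)^3 = -1728 * (4*6)^3 mod 19 = 11
j = 11 * 13^(-1) mod 19 = 14

j = 14 (mod 19)


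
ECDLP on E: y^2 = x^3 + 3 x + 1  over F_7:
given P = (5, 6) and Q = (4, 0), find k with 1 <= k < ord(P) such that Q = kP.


Enumerate multiples of P until we hit Q = (4, 0):
  1P = (5, 6)
  2P = (6, 5)
  3P = (4, 0)
Match found at i = 3.

k = 3


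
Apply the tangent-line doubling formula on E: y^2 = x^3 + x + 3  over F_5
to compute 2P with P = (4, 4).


Doubling: s = (3 x1^2 + a) / (2 y1)
s = (3*4^2 + 1) / (2*4) mod 5 = 3
x3 = s^2 - 2 x1 mod 5 = 3^2 - 2*4 = 1
y3 = s (x1 - x3) - y1 mod 5 = 3 * (4 - 1) - 4 = 0

2P = (1, 0)


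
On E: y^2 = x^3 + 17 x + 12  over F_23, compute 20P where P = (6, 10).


k = 20 = 10100_2 (binary, LSB first: 00101)
Double-and-add from P = (6, 10):
  bit 0 = 0: acc unchanged = O
  bit 1 = 0: acc unchanged = O
  bit 2 = 1: acc = O + (15, 13) = (15, 13)
  bit 3 = 0: acc unchanged = (15, 13)
  bit 4 = 1: acc = (15, 13) + (21, 19) = (11, 14)

20P = (11, 14)


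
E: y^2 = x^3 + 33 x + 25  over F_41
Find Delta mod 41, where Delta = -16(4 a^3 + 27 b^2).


4 a^3 + 27 b^2 = 4*33^3 + 27*25^2 = 143748 + 16875 = 160623
Delta = -16 * (160623) = -2569968
Delta mod 41 = 35

Delta = 35 (mod 41)


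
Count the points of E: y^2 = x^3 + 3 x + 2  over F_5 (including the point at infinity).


For each x in F_5, count y with y^2 = x^3 + 3 x + 2 mod 5:
  x = 1: RHS = 1, y in [1, 4]  -> 2 point(s)
  x = 2: RHS = 1, y in [1, 4]  -> 2 point(s)
Affine points: 4. Add the point at infinity: total = 5.

#E(F_5) = 5


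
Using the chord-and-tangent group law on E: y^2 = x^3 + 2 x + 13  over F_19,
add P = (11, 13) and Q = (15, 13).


P != Q, so use the chord formula.
s = (y2 - y1) / (x2 - x1) = (0) / (4) mod 19 = 0
x3 = s^2 - x1 - x2 mod 19 = 0^2 - 11 - 15 = 12
y3 = s (x1 - x3) - y1 mod 19 = 0 * (11 - 12) - 13 = 6

P + Q = (12, 6)


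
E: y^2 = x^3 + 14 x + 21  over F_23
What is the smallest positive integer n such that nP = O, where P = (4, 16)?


Compute successive multiples of P until we hit O:
  1P = (4, 16)
  2P = (21, 10)
  3P = (22, 12)
  4P = (5, 20)
  5P = (7, 18)
  6P = (15, 15)
  7P = (8, 22)
  8P = (19, 19)
  ... (continuing to 25P)
  25P = O

ord(P) = 25


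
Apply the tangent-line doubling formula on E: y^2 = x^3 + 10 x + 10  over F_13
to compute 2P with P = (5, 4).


Doubling: s = (3 x1^2 + a) / (2 y1)
s = (3*5^2 + 10) / (2*4) mod 13 = 9
x3 = s^2 - 2 x1 mod 13 = 9^2 - 2*5 = 6
y3 = s (x1 - x3) - y1 mod 13 = 9 * (5 - 6) - 4 = 0

2P = (6, 0)


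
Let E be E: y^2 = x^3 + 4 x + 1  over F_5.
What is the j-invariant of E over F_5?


Delta = -16(4 a^3 + 27 b^2) mod 5 = 2
-1728 * (4 a)^3 = -1728 * (4*4)^3 mod 5 = 2
j = 2 * 2^(-1) mod 5 = 1

j = 1 (mod 5)


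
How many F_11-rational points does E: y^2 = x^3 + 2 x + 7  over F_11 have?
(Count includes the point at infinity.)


For each x in F_11, count y with y^2 = x^3 + 2 x + 7 mod 11:
  x = 6: RHS = 4, y in [2, 9]  -> 2 point(s)
  x = 7: RHS = 1, y in [1, 10]  -> 2 point(s)
  x = 10: RHS = 4, y in [2, 9]  -> 2 point(s)
Affine points: 6. Add the point at infinity: total = 7.

#E(F_11) = 7


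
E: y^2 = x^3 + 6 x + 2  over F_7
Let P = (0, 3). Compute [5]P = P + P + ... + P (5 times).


k = 5 = 101_2 (binary, LSB first: 101)
Double-and-add from P = (0, 3):
  bit 0 = 1: acc = O + (0, 3) = (0, 3)
  bit 1 = 0: acc unchanged = (0, 3)
  bit 2 = 1: acc = (0, 3) + (2, 6) = (2, 1)

5P = (2, 1)


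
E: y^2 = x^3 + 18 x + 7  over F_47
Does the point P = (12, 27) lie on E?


Check whether y^2 = x^3 + 18 x + 7 (mod 47) for (x, y) = (12, 27).
LHS: y^2 = 27^2 mod 47 = 24
RHS: x^3 + 18 x + 7 = 12^3 + 18*12 + 7 mod 47 = 24
LHS = RHS

Yes, on the curve
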